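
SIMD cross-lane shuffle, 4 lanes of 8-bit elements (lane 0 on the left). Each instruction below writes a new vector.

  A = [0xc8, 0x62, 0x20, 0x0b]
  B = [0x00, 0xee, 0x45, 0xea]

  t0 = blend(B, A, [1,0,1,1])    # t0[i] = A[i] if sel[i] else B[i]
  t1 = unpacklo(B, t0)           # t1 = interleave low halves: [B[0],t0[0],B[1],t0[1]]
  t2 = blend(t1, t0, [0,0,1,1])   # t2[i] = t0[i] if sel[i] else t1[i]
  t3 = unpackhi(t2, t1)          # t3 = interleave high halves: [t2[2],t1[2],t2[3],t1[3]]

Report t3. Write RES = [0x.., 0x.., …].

RES = [0x20, 0xee, 0x0b, 0xee]

→ t0 |c8|ee|20|0b|
→ t1 |00|c8|ee|ee|
→ t2 |00|c8|20|0b|
→ t3 |20|ee|0b|ee|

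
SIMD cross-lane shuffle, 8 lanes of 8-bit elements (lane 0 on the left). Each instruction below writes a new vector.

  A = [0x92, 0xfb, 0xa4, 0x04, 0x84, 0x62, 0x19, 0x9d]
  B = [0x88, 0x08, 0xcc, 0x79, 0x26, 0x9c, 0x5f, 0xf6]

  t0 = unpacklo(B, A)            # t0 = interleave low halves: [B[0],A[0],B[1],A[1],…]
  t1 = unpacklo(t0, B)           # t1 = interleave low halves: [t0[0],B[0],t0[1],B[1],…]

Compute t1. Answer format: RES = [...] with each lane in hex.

t0 = [0x88, 0x92, 0x08, 0xfb, 0xcc, 0xa4, 0x79, 0x04]
t1 = [0x88, 0x88, 0x92, 0x08, 0x08, 0xcc, 0xfb, 0x79]

RES = [0x88, 0x88, 0x92, 0x08, 0x08, 0xcc, 0xfb, 0x79]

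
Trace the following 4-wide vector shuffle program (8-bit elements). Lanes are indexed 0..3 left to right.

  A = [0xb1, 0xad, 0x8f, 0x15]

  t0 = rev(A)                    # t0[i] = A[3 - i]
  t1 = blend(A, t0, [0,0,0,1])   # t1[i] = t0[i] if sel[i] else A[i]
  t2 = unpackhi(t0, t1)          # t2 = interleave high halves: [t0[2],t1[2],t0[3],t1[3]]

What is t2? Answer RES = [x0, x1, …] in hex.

t0 = [0x15, 0x8f, 0xad, 0xb1]
t1 = [0xb1, 0xad, 0x8f, 0xb1]
t2 = [0xad, 0x8f, 0xb1, 0xb1]

RES = [0xad, 0x8f, 0xb1, 0xb1]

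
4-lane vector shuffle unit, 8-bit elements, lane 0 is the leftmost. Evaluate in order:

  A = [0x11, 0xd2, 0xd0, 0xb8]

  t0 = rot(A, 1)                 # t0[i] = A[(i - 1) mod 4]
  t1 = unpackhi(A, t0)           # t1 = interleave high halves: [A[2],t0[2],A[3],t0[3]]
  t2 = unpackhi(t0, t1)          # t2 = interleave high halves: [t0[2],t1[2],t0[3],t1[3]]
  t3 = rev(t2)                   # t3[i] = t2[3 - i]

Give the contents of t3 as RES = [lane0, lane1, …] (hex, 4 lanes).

  t0: b8 11 d2 d0
  t1: d0 d2 b8 d0
  t2: d2 b8 d0 d0
  t3: d0 d0 b8 d2

RES = [ 0xd0  0xd0  0xb8  0xd2 ]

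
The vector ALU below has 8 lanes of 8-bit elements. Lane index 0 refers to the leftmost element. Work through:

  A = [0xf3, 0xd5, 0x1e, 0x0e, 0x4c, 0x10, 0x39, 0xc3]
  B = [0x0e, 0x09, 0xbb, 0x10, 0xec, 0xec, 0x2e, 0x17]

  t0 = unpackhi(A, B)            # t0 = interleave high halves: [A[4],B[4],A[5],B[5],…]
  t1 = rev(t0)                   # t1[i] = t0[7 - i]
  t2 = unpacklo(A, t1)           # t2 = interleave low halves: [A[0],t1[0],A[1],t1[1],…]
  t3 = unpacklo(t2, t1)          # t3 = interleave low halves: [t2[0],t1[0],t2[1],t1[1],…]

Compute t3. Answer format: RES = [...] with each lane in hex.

  t0: 4c ec 10 ec 39 2e c3 17
  t1: 17 c3 2e 39 ec 10 ec 4c
  t2: f3 17 d5 c3 1e 2e 0e 39
  t3: f3 17 17 c3 d5 2e c3 39

RES = [ 0xf3  0x17  0x17  0xc3  0xd5  0x2e  0xc3  0x39 ]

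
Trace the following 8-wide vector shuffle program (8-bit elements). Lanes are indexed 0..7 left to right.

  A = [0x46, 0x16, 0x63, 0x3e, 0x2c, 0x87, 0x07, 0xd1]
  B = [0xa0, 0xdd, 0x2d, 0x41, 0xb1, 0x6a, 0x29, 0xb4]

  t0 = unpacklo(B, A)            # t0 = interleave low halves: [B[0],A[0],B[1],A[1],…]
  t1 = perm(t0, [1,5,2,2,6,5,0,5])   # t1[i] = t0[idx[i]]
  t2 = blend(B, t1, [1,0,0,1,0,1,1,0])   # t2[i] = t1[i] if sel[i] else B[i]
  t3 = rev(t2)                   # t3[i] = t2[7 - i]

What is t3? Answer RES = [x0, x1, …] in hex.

RES = [0xb4, 0xa0, 0x63, 0xb1, 0xdd, 0x2d, 0xdd, 0x46]

t0 = [0xa0, 0x46, 0xdd, 0x16, 0x2d, 0x63, 0x41, 0x3e]
t1 = [0x46, 0x63, 0xdd, 0xdd, 0x41, 0x63, 0xa0, 0x63]
t2 = [0x46, 0xdd, 0x2d, 0xdd, 0xb1, 0x63, 0xa0, 0xb4]
t3 = [0xb4, 0xa0, 0x63, 0xb1, 0xdd, 0x2d, 0xdd, 0x46]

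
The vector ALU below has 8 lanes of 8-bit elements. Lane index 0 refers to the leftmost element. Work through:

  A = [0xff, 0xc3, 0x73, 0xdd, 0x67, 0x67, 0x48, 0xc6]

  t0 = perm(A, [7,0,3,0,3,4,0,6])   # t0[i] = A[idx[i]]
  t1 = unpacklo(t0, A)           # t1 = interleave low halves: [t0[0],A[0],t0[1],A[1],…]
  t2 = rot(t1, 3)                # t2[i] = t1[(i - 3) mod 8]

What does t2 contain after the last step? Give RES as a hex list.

t0 = [0xc6, 0xff, 0xdd, 0xff, 0xdd, 0x67, 0xff, 0x48]
t1 = [0xc6, 0xff, 0xff, 0xc3, 0xdd, 0x73, 0xff, 0xdd]
t2 = [0x73, 0xff, 0xdd, 0xc6, 0xff, 0xff, 0xc3, 0xdd]

RES = [0x73, 0xff, 0xdd, 0xc6, 0xff, 0xff, 0xc3, 0xdd]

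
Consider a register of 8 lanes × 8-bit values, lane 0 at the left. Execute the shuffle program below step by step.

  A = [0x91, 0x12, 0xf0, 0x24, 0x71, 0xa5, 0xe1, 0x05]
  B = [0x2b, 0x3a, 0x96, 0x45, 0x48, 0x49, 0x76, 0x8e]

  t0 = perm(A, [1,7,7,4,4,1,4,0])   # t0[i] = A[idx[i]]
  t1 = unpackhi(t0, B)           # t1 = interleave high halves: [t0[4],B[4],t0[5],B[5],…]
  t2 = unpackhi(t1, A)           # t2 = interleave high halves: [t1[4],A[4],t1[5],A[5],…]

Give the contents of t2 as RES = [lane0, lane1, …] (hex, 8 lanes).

  t0: 12 05 05 71 71 12 71 91
  t1: 71 48 12 49 71 76 91 8e
  t2: 71 71 76 a5 91 e1 8e 05

RES = [ 0x71  0x71  0x76  0xa5  0x91  0xe1  0x8e  0x05 ]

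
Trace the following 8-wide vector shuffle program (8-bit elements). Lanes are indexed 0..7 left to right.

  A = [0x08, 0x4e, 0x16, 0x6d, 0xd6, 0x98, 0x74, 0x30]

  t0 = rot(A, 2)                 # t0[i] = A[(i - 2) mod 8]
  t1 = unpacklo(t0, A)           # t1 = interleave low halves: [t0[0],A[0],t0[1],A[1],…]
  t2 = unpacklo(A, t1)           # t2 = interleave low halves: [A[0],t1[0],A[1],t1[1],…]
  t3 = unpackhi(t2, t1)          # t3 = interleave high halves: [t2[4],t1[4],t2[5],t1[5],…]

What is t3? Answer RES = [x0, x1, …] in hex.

RES = [ 0x16  0x08  0x30  0x16  0x6d  0x4e  0x4e  0x6d ]

→ t0 |74|30|08|4e|16|6d|d6|98|
→ t1 |74|08|30|4e|08|16|4e|6d|
→ t2 |08|74|4e|08|16|30|6d|4e|
→ t3 |16|08|30|16|6d|4e|4e|6d|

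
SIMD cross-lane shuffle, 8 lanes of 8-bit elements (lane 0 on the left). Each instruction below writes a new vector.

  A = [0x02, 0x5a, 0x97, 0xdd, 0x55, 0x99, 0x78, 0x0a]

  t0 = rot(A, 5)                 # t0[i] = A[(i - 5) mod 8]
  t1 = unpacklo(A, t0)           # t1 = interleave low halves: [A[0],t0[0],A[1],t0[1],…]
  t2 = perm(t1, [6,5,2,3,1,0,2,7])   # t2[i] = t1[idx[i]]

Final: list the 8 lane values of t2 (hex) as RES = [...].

t0 = [0xdd, 0x55, 0x99, 0x78, 0x0a, 0x02, 0x5a, 0x97]
t1 = [0x02, 0xdd, 0x5a, 0x55, 0x97, 0x99, 0xdd, 0x78]
t2 = [0xdd, 0x99, 0x5a, 0x55, 0xdd, 0x02, 0x5a, 0x78]

RES = [ 0xdd  0x99  0x5a  0x55  0xdd  0x02  0x5a  0x78 ]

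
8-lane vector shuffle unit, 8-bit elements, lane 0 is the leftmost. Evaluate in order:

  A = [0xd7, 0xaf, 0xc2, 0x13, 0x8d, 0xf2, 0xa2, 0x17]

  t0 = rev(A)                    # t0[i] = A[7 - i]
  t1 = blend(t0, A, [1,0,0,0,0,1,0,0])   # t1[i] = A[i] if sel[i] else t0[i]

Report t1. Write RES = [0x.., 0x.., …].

→ t0 |17|a2|f2|8d|13|c2|af|d7|
→ t1 |d7|a2|f2|8d|13|f2|af|d7|

RES = [ 0xd7  0xa2  0xf2  0x8d  0x13  0xf2  0xaf  0xd7 ]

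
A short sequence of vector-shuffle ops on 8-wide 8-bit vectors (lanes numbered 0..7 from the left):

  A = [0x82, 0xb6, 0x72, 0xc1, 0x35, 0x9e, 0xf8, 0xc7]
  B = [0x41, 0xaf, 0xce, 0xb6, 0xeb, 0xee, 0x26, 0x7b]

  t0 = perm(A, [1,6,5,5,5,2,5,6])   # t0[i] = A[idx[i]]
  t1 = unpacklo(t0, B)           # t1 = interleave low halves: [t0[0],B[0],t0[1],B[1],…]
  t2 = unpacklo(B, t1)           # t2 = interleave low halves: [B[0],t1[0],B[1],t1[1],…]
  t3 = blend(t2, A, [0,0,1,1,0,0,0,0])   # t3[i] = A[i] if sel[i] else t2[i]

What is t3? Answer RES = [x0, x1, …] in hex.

t0 = [0xb6, 0xf8, 0x9e, 0x9e, 0x9e, 0x72, 0x9e, 0xf8]
t1 = [0xb6, 0x41, 0xf8, 0xaf, 0x9e, 0xce, 0x9e, 0xb6]
t2 = [0x41, 0xb6, 0xaf, 0x41, 0xce, 0xf8, 0xb6, 0xaf]
t3 = [0x41, 0xb6, 0x72, 0xc1, 0xce, 0xf8, 0xb6, 0xaf]

RES = [0x41, 0xb6, 0x72, 0xc1, 0xce, 0xf8, 0xb6, 0xaf]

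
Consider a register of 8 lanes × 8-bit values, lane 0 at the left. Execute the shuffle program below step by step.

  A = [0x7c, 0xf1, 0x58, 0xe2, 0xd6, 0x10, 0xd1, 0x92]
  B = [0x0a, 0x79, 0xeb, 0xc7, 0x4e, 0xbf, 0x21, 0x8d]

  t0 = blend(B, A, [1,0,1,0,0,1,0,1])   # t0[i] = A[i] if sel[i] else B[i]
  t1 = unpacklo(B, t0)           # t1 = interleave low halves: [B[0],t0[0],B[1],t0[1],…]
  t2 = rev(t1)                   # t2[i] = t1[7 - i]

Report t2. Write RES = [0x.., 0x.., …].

RES = [ 0xc7  0xc7  0x58  0xeb  0x79  0x79  0x7c  0x0a ]

  t0: 7c 79 58 c7 4e 10 21 92
  t1: 0a 7c 79 79 eb 58 c7 c7
  t2: c7 c7 58 eb 79 79 7c 0a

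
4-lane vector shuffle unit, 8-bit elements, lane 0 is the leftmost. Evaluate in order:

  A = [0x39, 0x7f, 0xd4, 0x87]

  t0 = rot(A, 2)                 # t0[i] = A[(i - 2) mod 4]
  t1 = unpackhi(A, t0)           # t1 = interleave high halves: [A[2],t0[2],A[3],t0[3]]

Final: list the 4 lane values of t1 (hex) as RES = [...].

t0 = [0xd4, 0x87, 0x39, 0x7f]
t1 = [0xd4, 0x39, 0x87, 0x7f]

RES = [ 0xd4  0x39  0x87  0x7f ]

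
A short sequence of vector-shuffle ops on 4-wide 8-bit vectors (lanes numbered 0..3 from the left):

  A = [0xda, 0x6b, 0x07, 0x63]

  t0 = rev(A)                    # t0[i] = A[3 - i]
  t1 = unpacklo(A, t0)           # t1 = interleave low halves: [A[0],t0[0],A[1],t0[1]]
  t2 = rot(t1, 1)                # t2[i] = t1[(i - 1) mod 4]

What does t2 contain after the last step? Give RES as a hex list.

t0 = [0x63, 0x07, 0x6b, 0xda]
t1 = [0xda, 0x63, 0x6b, 0x07]
t2 = [0x07, 0xda, 0x63, 0x6b]

RES = [0x07, 0xda, 0x63, 0x6b]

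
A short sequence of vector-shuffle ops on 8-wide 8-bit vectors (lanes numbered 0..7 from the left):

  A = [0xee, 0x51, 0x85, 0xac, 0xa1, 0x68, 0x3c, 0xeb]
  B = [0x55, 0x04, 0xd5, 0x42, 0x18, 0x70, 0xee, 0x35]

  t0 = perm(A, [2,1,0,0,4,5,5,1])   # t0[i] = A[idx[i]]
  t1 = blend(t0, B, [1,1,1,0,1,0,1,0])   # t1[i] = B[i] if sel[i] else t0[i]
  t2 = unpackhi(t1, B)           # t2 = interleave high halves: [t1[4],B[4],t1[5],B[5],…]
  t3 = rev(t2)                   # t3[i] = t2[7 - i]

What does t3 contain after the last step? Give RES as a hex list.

→ t0 |85|51|ee|ee|a1|68|68|51|
→ t1 |55|04|d5|ee|18|68|ee|51|
→ t2 |18|18|68|70|ee|ee|51|35|
→ t3 |35|51|ee|ee|70|68|18|18|

RES = [ 0x35  0x51  0xee  0xee  0x70  0x68  0x18  0x18 ]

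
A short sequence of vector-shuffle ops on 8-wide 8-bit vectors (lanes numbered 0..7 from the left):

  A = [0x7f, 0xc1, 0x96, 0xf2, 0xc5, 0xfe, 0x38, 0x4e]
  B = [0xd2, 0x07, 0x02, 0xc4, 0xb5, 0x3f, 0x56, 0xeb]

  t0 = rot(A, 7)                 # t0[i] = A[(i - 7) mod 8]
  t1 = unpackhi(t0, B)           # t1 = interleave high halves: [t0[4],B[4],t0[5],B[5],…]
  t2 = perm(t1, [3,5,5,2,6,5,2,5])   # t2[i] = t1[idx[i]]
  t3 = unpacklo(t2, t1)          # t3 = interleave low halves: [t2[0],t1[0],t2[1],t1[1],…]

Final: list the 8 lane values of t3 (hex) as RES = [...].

t0 = [0xc1, 0x96, 0xf2, 0xc5, 0xfe, 0x38, 0x4e, 0x7f]
t1 = [0xfe, 0xb5, 0x38, 0x3f, 0x4e, 0x56, 0x7f, 0xeb]
t2 = [0x3f, 0x56, 0x56, 0x38, 0x7f, 0x56, 0x38, 0x56]
t3 = [0x3f, 0xfe, 0x56, 0xb5, 0x56, 0x38, 0x38, 0x3f]

RES = [0x3f, 0xfe, 0x56, 0xb5, 0x56, 0x38, 0x38, 0x3f]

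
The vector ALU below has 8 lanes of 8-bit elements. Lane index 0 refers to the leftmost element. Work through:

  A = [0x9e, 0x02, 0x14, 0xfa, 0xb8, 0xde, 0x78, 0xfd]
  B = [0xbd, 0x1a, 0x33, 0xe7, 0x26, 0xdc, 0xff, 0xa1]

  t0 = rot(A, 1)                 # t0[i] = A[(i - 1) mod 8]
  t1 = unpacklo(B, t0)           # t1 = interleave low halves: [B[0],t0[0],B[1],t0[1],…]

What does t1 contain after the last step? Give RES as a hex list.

t0 = [0xfd, 0x9e, 0x02, 0x14, 0xfa, 0xb8, 0xde, 0x78]
t1 = [0xbd, 0xfd, 0x1a, 0x9e, 0x33, 0x02, 0xe7, 0x14]

RES = [ 0xbd  0xfd  0x1a  0x9e  0x33  0x02  0xe7  0x14 ]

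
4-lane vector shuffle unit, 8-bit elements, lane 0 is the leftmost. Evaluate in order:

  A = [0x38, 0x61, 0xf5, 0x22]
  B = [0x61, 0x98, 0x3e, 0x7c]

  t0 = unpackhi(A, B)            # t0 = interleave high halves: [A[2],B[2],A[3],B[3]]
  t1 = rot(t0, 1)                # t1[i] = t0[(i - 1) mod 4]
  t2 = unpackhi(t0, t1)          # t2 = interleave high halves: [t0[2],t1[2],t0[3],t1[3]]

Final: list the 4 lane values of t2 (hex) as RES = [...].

  t0: f5 3e 22 7c
  t1: 7c f5 3e 22
  t2: 22 3e 7c 22

RES = [0x22, 0x3e, 0x7c, 0x22]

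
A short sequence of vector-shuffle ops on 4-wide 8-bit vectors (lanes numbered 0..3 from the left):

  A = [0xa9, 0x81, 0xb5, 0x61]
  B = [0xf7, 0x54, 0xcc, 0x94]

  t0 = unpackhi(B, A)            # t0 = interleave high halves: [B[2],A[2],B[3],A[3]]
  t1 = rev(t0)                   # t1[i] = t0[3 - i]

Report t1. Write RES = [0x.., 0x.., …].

RES = [ 0x61  0x94  0xb5  0xcc ]

t0 = [0xcc, 0xb5, 0x94, 0x61]
t1 = [0x61, 0x94, 0xb5, 0xcc]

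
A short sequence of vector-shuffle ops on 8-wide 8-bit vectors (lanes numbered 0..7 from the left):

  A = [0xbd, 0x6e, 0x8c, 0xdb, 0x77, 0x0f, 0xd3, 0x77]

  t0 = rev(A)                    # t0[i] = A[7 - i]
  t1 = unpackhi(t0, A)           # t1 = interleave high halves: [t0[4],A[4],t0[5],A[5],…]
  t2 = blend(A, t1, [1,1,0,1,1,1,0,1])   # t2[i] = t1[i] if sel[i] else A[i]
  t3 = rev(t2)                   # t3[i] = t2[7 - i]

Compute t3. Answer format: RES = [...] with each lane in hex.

  t0: 77 d3 0f 77 db 8c 6e bd
  t1: db 77 8c 0f 6e d3 bd 77
  t2: db 77 8c 0f 6e d3 d3 77
  t3: 77 d3 d3 6e 0f 8c 77 db

RES = [0x77, 0xd3, 0xd3, 0x6e, 0x0f, 0x8c, 0x77, 0xdb]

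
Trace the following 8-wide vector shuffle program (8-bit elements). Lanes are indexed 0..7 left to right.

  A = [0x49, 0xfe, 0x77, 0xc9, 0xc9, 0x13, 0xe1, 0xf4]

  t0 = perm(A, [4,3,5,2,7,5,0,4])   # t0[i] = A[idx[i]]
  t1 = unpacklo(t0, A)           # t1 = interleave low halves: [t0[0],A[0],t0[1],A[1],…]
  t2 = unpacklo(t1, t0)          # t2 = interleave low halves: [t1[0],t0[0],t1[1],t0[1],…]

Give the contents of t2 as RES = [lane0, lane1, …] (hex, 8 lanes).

t0 = [0xc9, 0xc9, 0x13, 0x77, 0xf4, 0x13, 0x49, 0xc9]
t1 = [0xc9, 0x49, 0xc9, 0xfe, 0x13, 0x77, 0x77, 0xc9]
t2 = [0xc9, 0xc9, 0x49, 0xc9, 0xc9, 0x13, 0xfe, 0x77]

RES = [ 0xc9  0xc9  0x49  0xc9  0xc9  0x13  0xfe  0x77 ]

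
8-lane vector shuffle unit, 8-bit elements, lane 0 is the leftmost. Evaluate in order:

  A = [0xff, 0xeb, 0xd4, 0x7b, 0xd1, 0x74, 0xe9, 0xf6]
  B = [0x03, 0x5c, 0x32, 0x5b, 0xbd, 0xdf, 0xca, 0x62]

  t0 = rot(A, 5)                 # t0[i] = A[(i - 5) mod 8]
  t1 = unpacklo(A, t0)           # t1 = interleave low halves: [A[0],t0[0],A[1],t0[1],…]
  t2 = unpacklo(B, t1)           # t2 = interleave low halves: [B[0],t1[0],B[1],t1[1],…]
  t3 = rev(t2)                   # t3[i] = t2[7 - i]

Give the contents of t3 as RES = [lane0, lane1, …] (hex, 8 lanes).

RES = [ 0xd1  0x5b  0xeb  0x32  0x7b  0x5c  0xff  0x03 ]

  t0: 7b d1 74 e9 f6 ff eb d4
  t1: ff 7b eb d1 d4 74 7b e9
  t2: 03 ff 5c 7b 32 eb 5b d1
  t3: d1 5b eb 32 7b 5c ff 03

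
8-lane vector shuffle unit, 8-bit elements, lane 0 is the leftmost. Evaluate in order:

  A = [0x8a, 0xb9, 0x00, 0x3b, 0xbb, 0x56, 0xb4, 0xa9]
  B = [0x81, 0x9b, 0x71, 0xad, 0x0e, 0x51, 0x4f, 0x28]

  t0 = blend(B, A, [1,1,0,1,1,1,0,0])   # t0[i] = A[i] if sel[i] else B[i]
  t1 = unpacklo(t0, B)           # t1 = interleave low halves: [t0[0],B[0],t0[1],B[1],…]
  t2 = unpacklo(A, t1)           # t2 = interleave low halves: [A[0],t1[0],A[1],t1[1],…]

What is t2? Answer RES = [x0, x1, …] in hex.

RES = [0x8a, 0x8a, 0xb9, 0x81, 0x00, 0xb9, 0x3b, 0x9b]

  t0: 8a b9 71 3b bb 56 4f 28
  t1: 8a 81 b9 9b 71 71 3b ad
  t2: 8a 8a b9 81 00 b9 3b 9b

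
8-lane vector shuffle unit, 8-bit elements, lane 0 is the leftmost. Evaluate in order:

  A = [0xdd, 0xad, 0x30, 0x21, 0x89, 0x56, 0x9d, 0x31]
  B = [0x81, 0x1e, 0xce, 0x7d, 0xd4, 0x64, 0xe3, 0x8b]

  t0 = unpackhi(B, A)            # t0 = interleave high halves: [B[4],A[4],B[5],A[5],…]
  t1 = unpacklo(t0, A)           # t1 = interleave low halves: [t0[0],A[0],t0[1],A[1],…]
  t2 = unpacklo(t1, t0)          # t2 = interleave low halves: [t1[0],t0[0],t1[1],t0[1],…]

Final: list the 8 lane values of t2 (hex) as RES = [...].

t0 = [0xd4, 0x89, 0x64, 0x56, 0xe3, 0x9d, 0x8b, 0x31]
t1 = [0xd4, 0xdd, 0x89, 0xad, 0x64, 0x30, 0x56, 0x21]
t2 = [0xd4, 0xd4, 0xdd, 0x89, 0x89, 0x64, 0xad, 0x56]

RES = [0xd4, 0xd4, 0xdd, 0x89, 0x89, 0x64, 0xad, 0x56]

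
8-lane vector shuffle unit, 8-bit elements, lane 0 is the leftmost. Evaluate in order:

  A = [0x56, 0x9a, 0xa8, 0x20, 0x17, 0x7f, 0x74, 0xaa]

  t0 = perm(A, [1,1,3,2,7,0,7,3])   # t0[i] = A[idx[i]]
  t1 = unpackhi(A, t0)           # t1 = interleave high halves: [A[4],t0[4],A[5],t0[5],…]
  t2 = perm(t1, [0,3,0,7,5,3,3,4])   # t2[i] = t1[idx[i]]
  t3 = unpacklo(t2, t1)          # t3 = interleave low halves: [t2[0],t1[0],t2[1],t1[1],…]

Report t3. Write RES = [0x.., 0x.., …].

t0 = [0x9a, 0x9a, 0x20, 0xa8, 0xaa, 0x56, 0xaa, 0x20]
t1 = [0x17, 0xaa, 0x7f, 0x56, 0x74, 0xaa, 0xaa, 0x20]
t2 = [0x17, 0x56, 0x17, 0x20, 0xaa, 0x56, 0x56, 0x74]
t3 = [0x17, 0x17, 0x56, 0xaa, 0x17, 0x7f, 0x20, 0x56]

RES = [ 0x17  0x17  0x56  0xaa  0x17  0x7f  0x20  0x56 ]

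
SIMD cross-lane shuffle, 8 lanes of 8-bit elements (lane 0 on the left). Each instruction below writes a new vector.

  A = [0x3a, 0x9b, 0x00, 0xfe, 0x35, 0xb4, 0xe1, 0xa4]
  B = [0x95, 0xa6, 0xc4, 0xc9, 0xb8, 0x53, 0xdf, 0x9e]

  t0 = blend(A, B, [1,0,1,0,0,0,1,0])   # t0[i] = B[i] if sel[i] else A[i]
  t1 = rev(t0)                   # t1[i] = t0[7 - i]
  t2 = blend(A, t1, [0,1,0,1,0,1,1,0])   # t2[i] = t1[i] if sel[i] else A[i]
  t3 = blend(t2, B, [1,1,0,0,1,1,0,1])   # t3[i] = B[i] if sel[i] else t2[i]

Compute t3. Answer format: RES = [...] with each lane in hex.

RES = [0x95, 0xa6, 0x00, 0x35, 0xb8, 0x53, 0x9b, 0x9e]

  t0: 95 9b c4 fe 35 b4 df a4
  t1: a4 df b4 35 fe c4 9b 95
  t2: 3a df 00 35 35 c4 9b a4
  t3: 95 a6 00 35 b8 53 9b 9e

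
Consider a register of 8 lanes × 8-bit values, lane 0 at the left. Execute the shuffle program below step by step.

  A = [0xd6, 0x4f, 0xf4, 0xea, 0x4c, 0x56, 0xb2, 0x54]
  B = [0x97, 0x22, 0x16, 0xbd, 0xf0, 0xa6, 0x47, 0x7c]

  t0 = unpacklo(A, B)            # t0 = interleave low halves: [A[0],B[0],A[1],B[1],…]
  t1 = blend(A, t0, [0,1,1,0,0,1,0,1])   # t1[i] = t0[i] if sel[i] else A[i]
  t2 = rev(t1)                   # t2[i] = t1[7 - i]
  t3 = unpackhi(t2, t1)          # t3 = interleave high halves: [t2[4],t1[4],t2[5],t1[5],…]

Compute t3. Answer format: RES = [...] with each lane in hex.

RES = [0xea, 0x4c, 0x4f, 0x16, 0x97, 0xb2, 0xd6, 0xbd]

→ t0 |d6|97|4f|22|f4|16|ea|bd|
→ t1 |d6|97|4f|ea|4c|16|b2|bd|
→ t2 |bd|b2|16|4c|ea|4f|97|d6|
→ t3 |ea|4c|4f|16|97|b2|d6|bd|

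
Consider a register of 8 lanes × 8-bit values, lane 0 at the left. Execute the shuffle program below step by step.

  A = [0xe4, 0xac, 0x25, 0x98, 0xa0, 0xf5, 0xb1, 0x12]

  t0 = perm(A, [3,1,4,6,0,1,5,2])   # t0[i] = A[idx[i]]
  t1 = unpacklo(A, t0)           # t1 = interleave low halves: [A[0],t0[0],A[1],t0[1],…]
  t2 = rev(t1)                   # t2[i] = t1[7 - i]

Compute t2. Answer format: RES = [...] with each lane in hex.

RES = [ 0xb1  0x98  0xa0  0x25  0xac  0xac  0x98  0xe4 ]

t0 = [0x98, 0xac, 0xa0, 0xb1, 0xe4, 0xac, 0xf5, 0x25]
t1 = [0xe4, 0x98, 0xac, 0xac, 0x25, 0xa0, 0x98, 0xb1]
t2 = [0xb1, 0x98, 0xa0, 0x25, 0xac, 0xac, 0x98, 0xe4]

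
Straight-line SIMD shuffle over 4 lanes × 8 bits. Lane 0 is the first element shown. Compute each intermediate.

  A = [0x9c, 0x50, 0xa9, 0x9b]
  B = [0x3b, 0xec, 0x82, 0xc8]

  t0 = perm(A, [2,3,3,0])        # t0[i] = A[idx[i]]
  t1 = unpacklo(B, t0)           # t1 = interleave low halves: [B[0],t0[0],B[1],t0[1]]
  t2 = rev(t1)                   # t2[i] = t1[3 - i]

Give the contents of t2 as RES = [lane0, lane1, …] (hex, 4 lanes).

RES = [0x9b, 0xec, 0xa9, 0x3b]

t0 = [0xa9, 0x9b, 0x9b, 0x9c]
t1 = [0x3b, 0xa9, 0xec, 0x9b]
t2 = [0x9b, 0xec, 0xa9, 0x3b]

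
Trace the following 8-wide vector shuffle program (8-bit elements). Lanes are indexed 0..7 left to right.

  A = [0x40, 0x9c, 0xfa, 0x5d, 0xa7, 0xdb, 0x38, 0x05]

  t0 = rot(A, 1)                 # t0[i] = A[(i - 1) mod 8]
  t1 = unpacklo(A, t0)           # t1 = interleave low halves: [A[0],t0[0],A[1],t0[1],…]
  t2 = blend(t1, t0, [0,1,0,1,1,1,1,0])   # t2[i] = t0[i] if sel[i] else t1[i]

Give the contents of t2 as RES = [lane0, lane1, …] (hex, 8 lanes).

  t0: 05 40 9c fa 5d a7 db 38
  t1: 40 05 9c 40 fa 9c 5d fa
  t2: 40 40 9c fa 5d a7 db fa

RES = [ 0x40  0x40  0x9c  0xfa  0x5d  0xa7  0xdb  0xfa ]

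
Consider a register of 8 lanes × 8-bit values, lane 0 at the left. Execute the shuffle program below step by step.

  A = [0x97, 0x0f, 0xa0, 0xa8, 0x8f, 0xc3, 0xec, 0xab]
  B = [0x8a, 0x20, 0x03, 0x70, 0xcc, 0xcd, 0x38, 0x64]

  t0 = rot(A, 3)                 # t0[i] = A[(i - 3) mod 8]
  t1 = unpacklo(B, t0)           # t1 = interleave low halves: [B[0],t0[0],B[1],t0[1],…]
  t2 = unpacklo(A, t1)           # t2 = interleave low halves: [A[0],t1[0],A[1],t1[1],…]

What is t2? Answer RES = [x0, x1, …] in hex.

  t0: c3 ec ab 97 0f a0 a8 8f
  t1: 8a c3 20 ec 03 ab 70 97
  t2: 97 8a 0f c3 a0 20 a8 ec

RES = [0x97, 0x8a, 0x0f, 0xc3, 0xa0, 0x20, 0xa8, 0xec]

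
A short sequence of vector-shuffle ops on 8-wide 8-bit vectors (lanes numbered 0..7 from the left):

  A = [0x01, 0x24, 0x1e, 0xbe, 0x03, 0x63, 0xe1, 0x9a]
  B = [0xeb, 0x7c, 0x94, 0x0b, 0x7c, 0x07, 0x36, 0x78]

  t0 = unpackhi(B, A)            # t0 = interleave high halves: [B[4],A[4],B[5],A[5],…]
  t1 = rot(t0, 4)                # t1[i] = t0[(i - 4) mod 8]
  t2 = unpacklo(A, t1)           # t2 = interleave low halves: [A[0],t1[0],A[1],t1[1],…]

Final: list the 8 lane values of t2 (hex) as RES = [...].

→ t0 |7c|03|07|63|36|e1|78|9a|
→ t1 |36|e1|78|9a|7c|03|07|63|
→ t2 |01|36|24|e1|1e|78|be|9a|

RES = [ 0x01  0x36  0x24  0xe1  0x1e  0x78  0xbe  0x9a ]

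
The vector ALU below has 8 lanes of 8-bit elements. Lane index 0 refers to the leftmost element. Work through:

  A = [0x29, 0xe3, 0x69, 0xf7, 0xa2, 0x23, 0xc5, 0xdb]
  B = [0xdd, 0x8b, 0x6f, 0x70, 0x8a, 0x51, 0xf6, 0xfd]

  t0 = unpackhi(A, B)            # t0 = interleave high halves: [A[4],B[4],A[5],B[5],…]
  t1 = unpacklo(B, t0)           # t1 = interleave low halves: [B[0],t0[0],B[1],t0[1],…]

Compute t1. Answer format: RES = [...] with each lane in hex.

RES = [0xdd, 0xa2, 0x8b, 0x8a, 0x6f, 0x23, 0x70, 0x51]

  t0: a2 8a 23 51 c5 f6 db fd
  t1: dd a2 8b 8a 6f 23 70 51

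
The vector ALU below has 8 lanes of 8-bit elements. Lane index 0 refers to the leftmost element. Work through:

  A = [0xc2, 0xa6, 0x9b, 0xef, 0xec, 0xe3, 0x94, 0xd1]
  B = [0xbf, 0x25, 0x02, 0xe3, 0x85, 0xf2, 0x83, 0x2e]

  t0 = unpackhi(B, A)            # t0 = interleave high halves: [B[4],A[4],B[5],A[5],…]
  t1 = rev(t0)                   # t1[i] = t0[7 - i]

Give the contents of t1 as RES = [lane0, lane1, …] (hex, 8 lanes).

RES = [ 0xd1  0x2e  0x94  0x83  0xe3  0xf2  0xec  0x85 ]

t0 = [0x85, 0xec, 0xf2, 0xe3, 0x83, 0x94, 0x2e, 0xd1]
t1 = [0xd1, 0x2e, 0x94, 0x83, 0xe3, 0xf2, 0xec, 0x85]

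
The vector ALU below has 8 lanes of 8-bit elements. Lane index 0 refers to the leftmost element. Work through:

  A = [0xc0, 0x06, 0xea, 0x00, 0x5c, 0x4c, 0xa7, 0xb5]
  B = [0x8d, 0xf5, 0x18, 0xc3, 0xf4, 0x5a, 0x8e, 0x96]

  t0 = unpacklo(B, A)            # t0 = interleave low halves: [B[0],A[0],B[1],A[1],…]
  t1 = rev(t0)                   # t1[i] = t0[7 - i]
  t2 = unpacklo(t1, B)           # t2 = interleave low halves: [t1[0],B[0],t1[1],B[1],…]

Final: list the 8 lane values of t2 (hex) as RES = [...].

t0 = [0x8d, 0xc0, 0xf5, 0x06, 0x18, 0xea, 0xc3, 0x00]
t1 = [0x00, 0xc3, 0xea, 0x18, 0x06, 0xf5, 0xc0, 0x8d]
t2 = [0x00, 0x8d, 0xc3, 0xf5, 0xea, 0x18, 0x18, 0xc3]

RES = [0x00, 0x8d, 0xc3, 0xf5, 0xea, 0x18, 0x18, 0xc3]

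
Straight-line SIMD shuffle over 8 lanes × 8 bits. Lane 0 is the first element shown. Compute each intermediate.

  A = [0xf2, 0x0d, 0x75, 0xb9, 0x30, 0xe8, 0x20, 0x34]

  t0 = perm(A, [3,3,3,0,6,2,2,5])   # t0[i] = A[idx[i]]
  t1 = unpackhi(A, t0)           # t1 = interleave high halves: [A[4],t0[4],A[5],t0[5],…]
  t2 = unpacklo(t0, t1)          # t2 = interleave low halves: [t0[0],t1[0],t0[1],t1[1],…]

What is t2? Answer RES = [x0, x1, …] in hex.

RES = [ 0xb9  0x30  0xb9  0x20  0xb9  0xe8  0xf2  0x75 ]

t0 = [0xb9, 0xb9, 0xb9, 0xf2, 0x20, 0x75, 0x75, 0xe8]
t1 = [0x30, 0x20, 0xe8, 0x75, 0x20, 0x75, 0x34, 0xe8]
t2 = [0xb9, 0x30, 0xb9, 0x20, 0xb9, 0xe8, 0xf2, 0x75]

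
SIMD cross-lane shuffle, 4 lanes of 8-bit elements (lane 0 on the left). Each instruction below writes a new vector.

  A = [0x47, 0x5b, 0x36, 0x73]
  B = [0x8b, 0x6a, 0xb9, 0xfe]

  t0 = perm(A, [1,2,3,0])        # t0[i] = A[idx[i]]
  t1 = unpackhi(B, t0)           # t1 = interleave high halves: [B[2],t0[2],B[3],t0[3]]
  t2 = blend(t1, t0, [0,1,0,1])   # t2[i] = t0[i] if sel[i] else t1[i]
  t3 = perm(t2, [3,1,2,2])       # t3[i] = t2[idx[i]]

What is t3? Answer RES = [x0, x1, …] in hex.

  t0: 5b 36 73 47
  t1: b9 73 fe 47
  t2: b9 36 fe 47
  t3: 47 36 fe fe

RES = [ 0x47  0x36  0xfe  0xfe ]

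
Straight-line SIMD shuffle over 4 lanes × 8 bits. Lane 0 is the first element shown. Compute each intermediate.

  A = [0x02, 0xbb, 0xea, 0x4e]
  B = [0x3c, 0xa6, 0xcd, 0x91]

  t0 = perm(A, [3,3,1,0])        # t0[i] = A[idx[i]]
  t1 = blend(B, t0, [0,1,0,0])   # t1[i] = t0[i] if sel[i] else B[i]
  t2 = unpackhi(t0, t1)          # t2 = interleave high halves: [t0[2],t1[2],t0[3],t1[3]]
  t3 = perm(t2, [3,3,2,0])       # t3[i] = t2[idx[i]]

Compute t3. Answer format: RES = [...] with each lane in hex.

RES = [ 0x91  0x91  0x02  0xbb ]

  t0: 4e 4e bb 02
  t1: 3c 4e cd 91
  t2: bb cd 02 91
  t3: 91 91 02 bb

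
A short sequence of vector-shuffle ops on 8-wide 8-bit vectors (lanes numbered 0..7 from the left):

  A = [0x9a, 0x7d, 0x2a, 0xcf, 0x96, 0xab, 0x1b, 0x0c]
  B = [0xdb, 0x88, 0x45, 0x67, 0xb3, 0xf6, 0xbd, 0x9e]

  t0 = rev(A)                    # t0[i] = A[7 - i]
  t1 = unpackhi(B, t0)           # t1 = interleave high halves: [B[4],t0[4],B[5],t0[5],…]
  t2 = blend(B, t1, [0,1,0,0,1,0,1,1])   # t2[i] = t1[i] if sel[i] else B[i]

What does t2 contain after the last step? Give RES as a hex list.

  t0: 0c 1b ab 96 cf 2a 7d 9a
  t1: b3 cf f6 2a bd 7d 9e 9a
  t2: db cf 45 67 bd f6 9e 9a

RES = [0xdb, 0xcf, 0x45, 0x67, 0xbd, 0xf6, 0x9e, 0x9a]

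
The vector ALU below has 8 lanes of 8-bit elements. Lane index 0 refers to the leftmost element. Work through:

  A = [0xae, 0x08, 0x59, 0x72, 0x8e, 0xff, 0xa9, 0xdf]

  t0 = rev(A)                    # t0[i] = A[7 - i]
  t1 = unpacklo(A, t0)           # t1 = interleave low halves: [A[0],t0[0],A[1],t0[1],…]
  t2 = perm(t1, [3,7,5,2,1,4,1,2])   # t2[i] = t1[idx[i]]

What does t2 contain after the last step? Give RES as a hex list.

RES = [0xa9, 0x8e, 0xff, 0x08, 0xdf, 0x59, 0xdf, 0x08]

t0 = [0xdf, 0xa9, 0xff, 0x8e, 0x72, 0x59, 0x08, 0xae]
t1 = [0xae, 0xdf, 0x08, 0xa9, 0x59, 0xff, 0x72, 0x8e]
t2 = [0xa9, 0x8e, 0xff, 0x08, 0xdf, 0x59, 0xdf, 0x08]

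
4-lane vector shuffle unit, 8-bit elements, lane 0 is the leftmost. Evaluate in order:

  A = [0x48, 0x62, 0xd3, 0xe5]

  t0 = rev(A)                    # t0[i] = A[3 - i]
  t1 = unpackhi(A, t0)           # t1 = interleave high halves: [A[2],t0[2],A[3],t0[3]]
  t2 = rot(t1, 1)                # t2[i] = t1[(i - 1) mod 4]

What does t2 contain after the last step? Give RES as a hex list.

t0 = [0xe5, 0xd3, 0x62, 0x48]
t1 = [0xd3, 0x62, 0xe5, 0x48]
t2 = [0x48, 0xd3, 0x62, 0xe5]

RES = [0x48, 0xd3, 0x62, 0xe5]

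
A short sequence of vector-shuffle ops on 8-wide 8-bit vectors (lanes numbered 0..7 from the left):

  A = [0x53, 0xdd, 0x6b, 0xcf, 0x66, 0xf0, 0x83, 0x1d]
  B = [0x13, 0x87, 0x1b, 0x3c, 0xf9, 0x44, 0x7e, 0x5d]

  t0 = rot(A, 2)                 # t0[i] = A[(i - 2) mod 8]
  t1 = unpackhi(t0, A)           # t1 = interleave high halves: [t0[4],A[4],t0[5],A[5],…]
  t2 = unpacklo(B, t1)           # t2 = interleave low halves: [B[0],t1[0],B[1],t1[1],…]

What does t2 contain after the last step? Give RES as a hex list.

RES = [0x13, 0x6b, 0x87, 0x66, 0x1b, 0xcf, 0x3c, 0xf0]

  t0: 83 1d 53 dd 6b cf 66 f0
  t1: 6b 66 cf f0 66 83 f0 1d
  t2: 13 6b 87 66 1b cf 3c f0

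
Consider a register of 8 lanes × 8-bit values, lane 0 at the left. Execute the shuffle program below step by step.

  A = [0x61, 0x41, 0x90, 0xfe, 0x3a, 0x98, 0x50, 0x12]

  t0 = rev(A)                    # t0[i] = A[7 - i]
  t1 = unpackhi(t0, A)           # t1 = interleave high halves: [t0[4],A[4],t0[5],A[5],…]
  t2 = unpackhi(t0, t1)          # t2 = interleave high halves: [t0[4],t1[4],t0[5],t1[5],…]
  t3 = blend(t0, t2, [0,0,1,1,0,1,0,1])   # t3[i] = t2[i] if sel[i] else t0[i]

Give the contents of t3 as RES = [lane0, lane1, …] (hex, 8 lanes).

  t0: 12 50 98 3a fe 90 41 61
  t1: fe 3a 90 98 41 50 61 12
  t2: fe 41 90 50 41 61 61 12
  t3: 12 50 90 50 fe 61 41 12

RES = [ 0x12  0x50  0x90  0x50  0xfe  0x61  0x41  0x12 ]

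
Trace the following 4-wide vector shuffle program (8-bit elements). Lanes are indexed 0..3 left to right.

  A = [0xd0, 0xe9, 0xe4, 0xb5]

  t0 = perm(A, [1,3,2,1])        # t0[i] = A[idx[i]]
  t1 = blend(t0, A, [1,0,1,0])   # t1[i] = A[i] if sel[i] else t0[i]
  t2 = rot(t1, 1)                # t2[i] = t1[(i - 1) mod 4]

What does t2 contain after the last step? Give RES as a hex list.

t0 = [0xe9, 0xb5, 0xe4, 0xe9]
t1 = [0xd0, 0xb5, 0xe4, 0xe9]
t2 = [0xe9, 0xd0, 0xb5, 0xe4]

RES = [0xe9, 0xd0, 0xb5, 0xe4]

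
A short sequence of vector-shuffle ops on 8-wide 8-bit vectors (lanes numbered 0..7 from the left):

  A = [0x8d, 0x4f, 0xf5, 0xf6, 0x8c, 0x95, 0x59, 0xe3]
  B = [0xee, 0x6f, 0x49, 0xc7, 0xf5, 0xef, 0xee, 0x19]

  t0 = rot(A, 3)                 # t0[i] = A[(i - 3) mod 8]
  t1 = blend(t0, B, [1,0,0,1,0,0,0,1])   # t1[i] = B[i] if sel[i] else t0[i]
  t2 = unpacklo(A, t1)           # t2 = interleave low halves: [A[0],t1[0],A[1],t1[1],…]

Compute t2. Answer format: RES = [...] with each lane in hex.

RES = [0x8d, 0xee, 0x4f, 0x59, 0xf5, 0xe3, 0xf6, 0xc7]

  t0: 95 59 e3 8d 4f f5 f6 8c
  t1: ee 59 e3 c7 4f f5 f6 19
  t2: 8d ee 4f 59 f5 e3 f6 c7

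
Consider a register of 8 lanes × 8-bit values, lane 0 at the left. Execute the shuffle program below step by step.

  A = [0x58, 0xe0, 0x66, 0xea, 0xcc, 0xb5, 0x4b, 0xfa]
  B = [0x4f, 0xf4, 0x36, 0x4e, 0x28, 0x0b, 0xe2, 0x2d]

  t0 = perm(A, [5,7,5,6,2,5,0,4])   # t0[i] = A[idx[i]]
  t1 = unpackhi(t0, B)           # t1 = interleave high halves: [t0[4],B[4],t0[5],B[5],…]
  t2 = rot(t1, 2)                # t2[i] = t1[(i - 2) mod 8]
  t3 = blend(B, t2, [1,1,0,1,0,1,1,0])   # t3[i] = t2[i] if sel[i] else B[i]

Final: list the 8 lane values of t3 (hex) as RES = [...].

RES = [ 0xcc  0x2d  0x36  0x28  0x28  0x0b  0x58  0x2d ]

t0 = [0xb5, 0xfa, 0xb5, 0x4b, 0x66, 0xb5, 0x58, 0xcc]
t1 = [0x66, 0x28, 0xb5, 0x0b, 0x58, 0xe2, 0xcc, 0x2d]
t2 = [0xcc, 0x2d, 0x66, 0x28, 0xb5, 0x0b, 0x58, 0xe2]
t3 = [0xcc, 0x2d, 0x36, 0x28, 0x28, 0x0b, 0x58, 0x2d]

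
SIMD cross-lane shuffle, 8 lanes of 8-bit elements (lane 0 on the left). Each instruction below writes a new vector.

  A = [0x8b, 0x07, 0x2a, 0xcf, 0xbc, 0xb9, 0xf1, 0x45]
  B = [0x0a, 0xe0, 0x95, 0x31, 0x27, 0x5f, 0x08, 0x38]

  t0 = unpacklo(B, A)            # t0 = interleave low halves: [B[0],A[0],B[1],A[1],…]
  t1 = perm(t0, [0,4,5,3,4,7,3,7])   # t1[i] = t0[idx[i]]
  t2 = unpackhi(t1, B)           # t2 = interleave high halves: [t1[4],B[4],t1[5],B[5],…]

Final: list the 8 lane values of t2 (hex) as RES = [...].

t0 = [0x0a, 0x8b, 0xe0, 0x07, 0x95, 0x2a, 0x31, 0xcf]
t1 = [0x0a, 0x95, 0x2a, 0x07, 0x95, 0xcf, 0x07, 0xcf]
t2 = [0x95, 0x27, 0xcf, 0x5f, 0x07, 0x08, 0xcf, 0x38]

RES = [0x95, 0x27, 0xcf, 0x5f, 0x07, 0x08, 0xcf, 0x38]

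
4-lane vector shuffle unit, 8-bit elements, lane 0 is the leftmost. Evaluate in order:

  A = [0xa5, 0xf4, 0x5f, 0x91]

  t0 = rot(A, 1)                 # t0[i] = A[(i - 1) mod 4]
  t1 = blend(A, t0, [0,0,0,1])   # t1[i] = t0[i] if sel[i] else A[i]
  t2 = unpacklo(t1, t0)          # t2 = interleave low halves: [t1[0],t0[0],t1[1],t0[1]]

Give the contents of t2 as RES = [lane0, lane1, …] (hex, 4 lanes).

t0 = [0x91, 0xa5, 0xf4, 0x5f]
t1 = [0xa5, 0xf4, 0x5f, 0x5f]
t2 = [0xa5, 0x91, 0xf4, 0xa5]

RES = [ 0xa5  0x91  0xf4  0xa5 ]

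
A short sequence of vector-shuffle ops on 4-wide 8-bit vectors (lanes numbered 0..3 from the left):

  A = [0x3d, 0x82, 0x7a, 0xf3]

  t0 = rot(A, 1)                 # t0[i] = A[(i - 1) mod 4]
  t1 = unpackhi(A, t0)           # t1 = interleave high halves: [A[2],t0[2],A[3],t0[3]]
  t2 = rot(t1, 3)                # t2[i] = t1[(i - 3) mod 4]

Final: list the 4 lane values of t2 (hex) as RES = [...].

RES = [ 0x82  0xf3  0x7a  0x7a ]

→ t0 |f3|3d|82|7a|
→ t1 |7a|82|f3|7a|
→ t2 |82|f3|7a|7a|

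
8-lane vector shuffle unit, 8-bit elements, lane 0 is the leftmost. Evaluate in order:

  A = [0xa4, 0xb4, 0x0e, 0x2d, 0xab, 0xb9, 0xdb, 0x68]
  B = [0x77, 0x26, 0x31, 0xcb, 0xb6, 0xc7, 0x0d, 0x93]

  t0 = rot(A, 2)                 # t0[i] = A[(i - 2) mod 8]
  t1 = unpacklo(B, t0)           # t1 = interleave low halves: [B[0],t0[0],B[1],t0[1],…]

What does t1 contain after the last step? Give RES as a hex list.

→ t0 |db|68|a4|b4|0e|2d|ab|b9|
→ t1 |77|db|26|68|31|a4|cb|b4|

RES = [ 0x77  0xdb  0x26  0x68  0x31  0xa4  0xcb  0xb4 ]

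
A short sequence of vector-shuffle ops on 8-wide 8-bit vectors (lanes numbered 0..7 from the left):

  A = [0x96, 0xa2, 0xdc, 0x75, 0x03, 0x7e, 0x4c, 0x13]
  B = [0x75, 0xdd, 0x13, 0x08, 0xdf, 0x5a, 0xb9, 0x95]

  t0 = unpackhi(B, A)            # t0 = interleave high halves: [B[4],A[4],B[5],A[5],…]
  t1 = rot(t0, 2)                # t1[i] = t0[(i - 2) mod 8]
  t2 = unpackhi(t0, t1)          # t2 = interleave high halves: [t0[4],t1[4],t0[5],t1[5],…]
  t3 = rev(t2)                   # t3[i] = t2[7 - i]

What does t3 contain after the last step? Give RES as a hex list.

RES = [0x4c, 0x13, 0xb9, 0x95, 0x7e, 0x4c, 0x5a, 0xb9]

→ t0 |df|03|5a|7e|b9|4c|95|13|
→ t1 |95|13|df|03|5a|7e|b9|4c|
→ t2 |b9|5a|4c|7e|95|b9|13|4c|
→ t3 |4c|13|b9|95|7e|4c|5a|b9|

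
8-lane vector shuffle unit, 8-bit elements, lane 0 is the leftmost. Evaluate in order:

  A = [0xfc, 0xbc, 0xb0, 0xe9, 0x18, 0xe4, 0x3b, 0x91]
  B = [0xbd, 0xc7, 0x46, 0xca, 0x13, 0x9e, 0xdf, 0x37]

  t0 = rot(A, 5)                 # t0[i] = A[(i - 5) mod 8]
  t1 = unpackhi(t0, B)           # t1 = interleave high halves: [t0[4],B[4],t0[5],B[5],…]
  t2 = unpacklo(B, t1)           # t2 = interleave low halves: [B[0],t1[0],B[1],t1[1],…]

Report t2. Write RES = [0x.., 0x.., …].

→ t0 |e9|18|e4|3b|91|fc|bc|b0|
→ t1 |91|13|fc|9e|bc|df|b0|37|
→ t2 |bd|91|c7|13|46|fc|ca|9e|

RES = [ 0xbd  0x91  0xc7  0x13  0x46  0xfc  0xca  0x9e ]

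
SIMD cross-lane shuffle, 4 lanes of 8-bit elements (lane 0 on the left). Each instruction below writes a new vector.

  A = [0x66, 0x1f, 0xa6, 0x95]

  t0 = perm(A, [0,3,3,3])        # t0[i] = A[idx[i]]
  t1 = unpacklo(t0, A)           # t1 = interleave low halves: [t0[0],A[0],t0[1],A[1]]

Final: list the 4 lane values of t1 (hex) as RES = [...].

t0 = [0x66, 0x95, 0x95, 0x95]
t1 = [0x66, 0x66, 0x95, 0x1f]

RES = [ 0x66  0x66  0x95  0x1f ]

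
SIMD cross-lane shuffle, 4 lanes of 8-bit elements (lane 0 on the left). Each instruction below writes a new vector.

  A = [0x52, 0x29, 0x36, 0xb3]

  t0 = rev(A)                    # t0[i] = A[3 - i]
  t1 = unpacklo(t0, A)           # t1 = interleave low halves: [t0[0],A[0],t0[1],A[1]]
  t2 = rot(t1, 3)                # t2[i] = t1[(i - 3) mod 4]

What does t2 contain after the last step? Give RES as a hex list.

  t0: b3 36 29 52
  t1: b3 52 36 29
  t2: 52 36 29 b3

RES = [0x52, 0x36, 0x29, 0xb3]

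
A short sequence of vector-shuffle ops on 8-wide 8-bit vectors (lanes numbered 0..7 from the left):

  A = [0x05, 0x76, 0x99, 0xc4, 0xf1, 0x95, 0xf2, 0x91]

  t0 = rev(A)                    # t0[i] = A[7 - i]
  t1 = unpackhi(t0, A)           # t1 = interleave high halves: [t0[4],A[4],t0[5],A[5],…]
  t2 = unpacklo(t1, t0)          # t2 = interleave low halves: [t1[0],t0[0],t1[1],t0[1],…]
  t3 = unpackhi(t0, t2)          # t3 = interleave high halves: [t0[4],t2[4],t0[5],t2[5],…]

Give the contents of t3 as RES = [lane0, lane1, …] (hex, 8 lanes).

→ t0 |91|f2|95|f1|c4|99|76|05|
→ t1 |c4|f1|99|95|76|f2|05|91|
→ t2 |c4|91|f1|f2|99|95|95|f1|
→ t3 |c4|99|99|95|76|95|05|f1|

RES = [0xc4, 0x99, 0x99, 0x95, 0x76, 0x95, 0x05, 0xf1]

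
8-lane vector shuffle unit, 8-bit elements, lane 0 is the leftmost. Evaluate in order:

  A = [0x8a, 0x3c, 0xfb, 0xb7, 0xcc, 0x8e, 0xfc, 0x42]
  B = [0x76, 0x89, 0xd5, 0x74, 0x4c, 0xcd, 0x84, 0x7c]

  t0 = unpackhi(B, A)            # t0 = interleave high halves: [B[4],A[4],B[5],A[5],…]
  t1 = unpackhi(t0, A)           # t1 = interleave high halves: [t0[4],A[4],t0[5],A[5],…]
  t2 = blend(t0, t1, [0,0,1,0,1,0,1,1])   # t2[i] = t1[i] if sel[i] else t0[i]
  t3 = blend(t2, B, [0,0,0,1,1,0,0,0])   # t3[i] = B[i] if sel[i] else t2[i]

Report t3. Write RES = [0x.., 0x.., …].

  t0: 4c cc cd 8e 84 fc 7c 42
  t1: 84 cc fc 8e 7c fc 42 42
  t2: 4c cc fc 8e 7c fc 42 42
  t3: 4c cc fc 74 4c fc 42 42

RES = [ 0x4c  0xcc  0xfc  0x74  0x4c  0xfc  0x42  0x42 ]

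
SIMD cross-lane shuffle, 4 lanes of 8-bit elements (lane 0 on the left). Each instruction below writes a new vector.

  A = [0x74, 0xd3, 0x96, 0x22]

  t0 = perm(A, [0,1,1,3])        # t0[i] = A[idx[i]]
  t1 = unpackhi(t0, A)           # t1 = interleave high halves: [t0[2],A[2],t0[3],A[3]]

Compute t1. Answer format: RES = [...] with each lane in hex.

t0 = [0x74, 0xd3, 0xd3, 0x22]
t1 = [0xd3, 0x96, 0x22, 0x22]

RES = [0xd3, 0x96, 0x22, 0x22]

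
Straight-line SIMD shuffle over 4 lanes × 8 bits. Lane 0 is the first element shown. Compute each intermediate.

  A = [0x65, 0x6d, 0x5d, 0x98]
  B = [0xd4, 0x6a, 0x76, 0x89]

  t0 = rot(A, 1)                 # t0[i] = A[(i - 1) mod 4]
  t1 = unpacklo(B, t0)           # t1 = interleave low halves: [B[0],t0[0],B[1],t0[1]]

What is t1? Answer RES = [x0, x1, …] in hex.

RES = [0xd4, 0x98, 0x6a, 0x65]

→ t0 |98|65|6d|5d|
→ t1 |d4|98|6a|65|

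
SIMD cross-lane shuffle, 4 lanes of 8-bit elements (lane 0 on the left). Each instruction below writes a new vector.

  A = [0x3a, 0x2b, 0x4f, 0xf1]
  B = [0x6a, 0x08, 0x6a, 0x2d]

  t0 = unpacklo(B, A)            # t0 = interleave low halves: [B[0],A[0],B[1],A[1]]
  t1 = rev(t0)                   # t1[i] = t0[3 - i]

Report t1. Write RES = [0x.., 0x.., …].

→ t0 |6a|3a|08|2b|
→ t1 |2b|08|3a|6a|

RES = [0x2b, 0x08, 0x3a, 0x6a]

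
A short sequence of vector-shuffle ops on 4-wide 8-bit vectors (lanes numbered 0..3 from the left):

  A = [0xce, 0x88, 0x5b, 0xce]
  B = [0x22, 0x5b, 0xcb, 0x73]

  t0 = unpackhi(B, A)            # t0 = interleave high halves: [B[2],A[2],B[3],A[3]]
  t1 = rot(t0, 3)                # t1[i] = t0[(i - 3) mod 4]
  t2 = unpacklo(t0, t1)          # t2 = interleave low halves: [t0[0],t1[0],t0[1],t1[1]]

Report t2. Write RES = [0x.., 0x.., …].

RES = [0xcb, 0x5b, 0x5b, 0x73]

t0 = [0xcb, 0x5b, 0x73, 0xce]
t1 = [0x5b, 0x73, 0xce, 0xcb]
t2 = [0xcb, 0x5b, 0x5b, 0x73]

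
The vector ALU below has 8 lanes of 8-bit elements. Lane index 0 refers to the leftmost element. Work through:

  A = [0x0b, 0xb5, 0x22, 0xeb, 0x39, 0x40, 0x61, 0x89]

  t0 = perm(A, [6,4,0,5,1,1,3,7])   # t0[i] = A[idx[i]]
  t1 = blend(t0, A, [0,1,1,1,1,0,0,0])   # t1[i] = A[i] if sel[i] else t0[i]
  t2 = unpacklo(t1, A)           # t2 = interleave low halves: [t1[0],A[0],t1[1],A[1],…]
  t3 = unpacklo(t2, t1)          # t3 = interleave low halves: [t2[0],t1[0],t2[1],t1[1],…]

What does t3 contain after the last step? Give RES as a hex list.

  t0: 61 39 0b 40 b5 b5 eb 89
  t1: 61 b5 22 eb 39 b5 eb 89
  t2: 61 0b b5 b5 22 22 eb eb
  t3: 61 61 0b b5 b5 22 b5 eb

RES = [0x61, 0x61, 0x0b, 0xb5, 0xb5, 0x22, 0xb5, 0xeb]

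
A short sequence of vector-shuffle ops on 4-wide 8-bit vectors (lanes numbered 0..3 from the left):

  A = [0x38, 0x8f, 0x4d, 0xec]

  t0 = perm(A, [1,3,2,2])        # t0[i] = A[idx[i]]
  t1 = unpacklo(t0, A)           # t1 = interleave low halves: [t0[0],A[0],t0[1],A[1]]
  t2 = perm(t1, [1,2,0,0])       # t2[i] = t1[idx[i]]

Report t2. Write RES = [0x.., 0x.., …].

RES = [0x38, 0xec, 0x8f, 0x8f]

  t0: 8f ec 4d 4d
  t1: 8f 38 ec 8f
  t2: 38 ec 8f 8f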